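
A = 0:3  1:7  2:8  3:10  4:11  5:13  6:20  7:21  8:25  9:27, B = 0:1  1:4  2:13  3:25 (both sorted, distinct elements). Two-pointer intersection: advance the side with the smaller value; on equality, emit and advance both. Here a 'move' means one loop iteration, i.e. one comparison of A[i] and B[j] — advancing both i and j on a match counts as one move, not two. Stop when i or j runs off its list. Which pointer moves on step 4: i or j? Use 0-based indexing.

i

i=0 j=0: 3>1, j++
i=0 j=1: 3<4, i++
i=1 j=1: 7>4, j++
i=1 j=2: 7<13, i++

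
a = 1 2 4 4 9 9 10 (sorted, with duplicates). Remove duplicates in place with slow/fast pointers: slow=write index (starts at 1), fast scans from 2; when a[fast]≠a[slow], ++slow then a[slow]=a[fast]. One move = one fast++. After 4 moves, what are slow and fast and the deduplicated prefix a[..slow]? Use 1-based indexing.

slow=1 fast=2: a[fast]=2≠a[slow]=1 write a[2]=2, slow++,fast++
slow=2 fast=3: a[fast]=4≠a[slow]=2 write a[3]=4, slow++,fast++
slow=3 fast=4: a[fast]=4=a[slow] dup, fast++
slow=3 fast=5: a[fast]=9≠a[slow]=4 write a[4]=9, slow++,fast++

slow=4, fast=6, prefix=[1, 2, 4, 9]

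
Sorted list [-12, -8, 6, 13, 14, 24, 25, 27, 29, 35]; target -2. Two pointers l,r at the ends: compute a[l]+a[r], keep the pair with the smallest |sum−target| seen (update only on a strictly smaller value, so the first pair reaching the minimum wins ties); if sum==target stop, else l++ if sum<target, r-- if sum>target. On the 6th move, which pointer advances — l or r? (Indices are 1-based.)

[1,10] -12+35=23 d=25 * → r--
[1,9] -12+29=17 d=19 * → r--
[1,8] -12+27=15 d=17 * → r--
[1,7] -12+25=13 d=15 * → r--
[1,6] -12+24=12 d=14 * → r--
[1,5] -12+14=2 d=4 * → r--

r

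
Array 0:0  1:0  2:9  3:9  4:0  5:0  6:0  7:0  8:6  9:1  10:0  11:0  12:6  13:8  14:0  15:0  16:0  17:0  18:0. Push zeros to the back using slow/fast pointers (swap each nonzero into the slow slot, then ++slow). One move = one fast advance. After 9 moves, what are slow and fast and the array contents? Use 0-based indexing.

slow=3, fast=9, a=[9, 9, 6, 0, 0, 0, 0, 0, 0, 1, 0, 0, 6, 8, 0, 0, 0, 0, 0]

slow=0 fast=0: a[fast]=0, fast++
slow=0 fast=1: a[fast]=0, fast++
slow=0 fast=2: a[fast]=9≠0 swap→a[0]=9, slow++,fast++
slow=1 fast=3: a[fast]=9≠0 swap→a[1]=9, slow++,fast++
slow=2 fast=4: a[fast]=0, fast++
slow=2 fast=5: a[fast]=0, fast++
slow=2 fast=6: a[fast]=0, fast++
slow=2 fast=7: a[fast]=0, fast++
slow=2 fast=8: a[fast]=6≠0 swap→a[2]=6, slow++,fast++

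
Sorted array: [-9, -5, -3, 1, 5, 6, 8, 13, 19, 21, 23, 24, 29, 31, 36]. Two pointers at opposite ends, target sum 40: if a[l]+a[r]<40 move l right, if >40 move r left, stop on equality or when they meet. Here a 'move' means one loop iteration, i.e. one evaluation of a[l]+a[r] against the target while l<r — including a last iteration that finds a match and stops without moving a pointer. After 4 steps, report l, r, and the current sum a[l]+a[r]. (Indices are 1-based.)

[1,15] -9+36=27 <40 → l++
[2,15] -5+36=31 <40 → l++
[3,15] -3+36=33 <40 → l++
[4,15] 1+36=37 <40 → l++

l=5, r=15, sum=41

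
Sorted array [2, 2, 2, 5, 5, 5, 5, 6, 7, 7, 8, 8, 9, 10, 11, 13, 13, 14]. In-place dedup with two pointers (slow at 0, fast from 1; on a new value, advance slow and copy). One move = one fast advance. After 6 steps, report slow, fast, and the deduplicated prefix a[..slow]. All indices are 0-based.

slow=0 fast=1: a[fast]=2=a[slow] dup, fast++
slow=0 fast=2: a[fast]=2=a[slow] dup, fast++
slow=0 fast=3: a[fast]=5≠a[slow]=2 write a[1]=5, slow++,fast++
slow=1 fast=4: a[fast]=5=a[slow] dup, fast++
slow=1 fast=5: a[fast]=5=a[slow] dup, fast++
slow=1 fast=6: a[fast]=5=a[slow] dup, fast++

slow=1, fast=7, prefix=[2, 5]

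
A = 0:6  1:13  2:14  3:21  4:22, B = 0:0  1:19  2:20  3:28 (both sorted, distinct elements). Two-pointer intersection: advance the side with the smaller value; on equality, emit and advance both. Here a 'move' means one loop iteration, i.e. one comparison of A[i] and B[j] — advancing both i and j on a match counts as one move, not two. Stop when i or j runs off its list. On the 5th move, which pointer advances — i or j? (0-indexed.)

j

[i=0,j=0] 6>0 → j++
[i=0,j=1] 6<19 → i++
[i=1,j=1] 13<19 → i++
[i=2,j=1] 14<19 → i++
[i=3,j=1] 21>19 → j++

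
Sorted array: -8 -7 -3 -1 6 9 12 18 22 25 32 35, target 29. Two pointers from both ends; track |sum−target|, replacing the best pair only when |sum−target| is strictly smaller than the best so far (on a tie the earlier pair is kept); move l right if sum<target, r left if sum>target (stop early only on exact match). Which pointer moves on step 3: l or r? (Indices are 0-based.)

[0,11] -8+35=27 d=2 * → l++
[1,11] -7+35=28 d=1 * → l++
[2,11] -3+35=32 d=3 → r--

r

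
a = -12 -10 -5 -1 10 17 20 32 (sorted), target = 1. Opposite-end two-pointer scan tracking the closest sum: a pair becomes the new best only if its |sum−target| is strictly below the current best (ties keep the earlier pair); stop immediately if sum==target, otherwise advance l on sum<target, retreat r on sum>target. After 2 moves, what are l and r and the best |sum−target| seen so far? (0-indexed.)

l=0 r=7: -12+32=20 d=19 *, r--
l=0 r=6: -12+20=8 d=7 *, r--

l=0, r=5, best |Δ|=7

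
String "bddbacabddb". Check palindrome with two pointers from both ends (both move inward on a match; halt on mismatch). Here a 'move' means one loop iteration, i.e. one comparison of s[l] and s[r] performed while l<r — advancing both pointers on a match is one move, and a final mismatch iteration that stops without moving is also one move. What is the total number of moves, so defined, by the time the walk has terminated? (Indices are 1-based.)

[1,11] 'b'=='b' → l++,r--
[2,10] 'd'=='d' → l++,r--
[3,9] 'd'=='d' → l++,r--
[4,8] 'b'=='b' → l++,r--
[5,7] 'a'=='a' → l++,r--

5 moves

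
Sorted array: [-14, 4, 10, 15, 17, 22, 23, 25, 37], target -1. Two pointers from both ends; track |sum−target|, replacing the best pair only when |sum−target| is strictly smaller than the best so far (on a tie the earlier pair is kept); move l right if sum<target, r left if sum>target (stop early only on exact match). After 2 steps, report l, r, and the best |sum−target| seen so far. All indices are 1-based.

l=1, r=7, best |Δ|=12

l=1 r=9: -14+37=23 d=24 *, r--
l=1 r=8: -14+25=11 d=12 *, r--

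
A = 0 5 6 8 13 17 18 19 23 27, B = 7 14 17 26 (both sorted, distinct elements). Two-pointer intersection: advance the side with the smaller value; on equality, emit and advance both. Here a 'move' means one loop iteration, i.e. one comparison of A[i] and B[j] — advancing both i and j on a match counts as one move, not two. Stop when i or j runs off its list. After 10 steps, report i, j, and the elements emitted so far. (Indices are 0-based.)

[i=0,j=0] 0<7 → i++
[i=1,j=0] 5<7 → i++
[i=2,j=0] 6<7 → i++
[i=3,j=0] 8>7 → j++
[i=3,j=1] 8<14 → i++
[i=4,j=1] 13<14 → i++
[i=5,j=1] 17>14 → j++
[i=5,j=2] 17==17 emit → i++,j++
[i=6,j=3] 18<26 → i++
[i=7,j=3] 19<26 → i++

i=8, j=3, emitted=[17]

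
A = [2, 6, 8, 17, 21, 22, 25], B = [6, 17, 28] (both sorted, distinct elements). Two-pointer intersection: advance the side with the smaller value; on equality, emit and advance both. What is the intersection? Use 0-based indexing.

intersection = [6, 17]

i=0 j=0: 2<6, i++
i=1 j=0: 6==6 emit, i++,j++
i=2 j=1: 8<17, i++
i=3 j=1: 17==17 emit, i++,j++
i=4 j=2: 21<28, i++
i=5 j=2: 22<28, i++
i=6 j=2: 25<28, i++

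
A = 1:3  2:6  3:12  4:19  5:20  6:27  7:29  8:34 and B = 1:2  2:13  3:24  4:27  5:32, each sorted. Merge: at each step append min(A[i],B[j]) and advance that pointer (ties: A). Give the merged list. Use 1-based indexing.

i=1 j=1: A[i]=3>B[j]=2 take 2, j++
i=1 j=2: A[i]=3<=B[j]=13 take 3, i++
i=2 j=2: A[i]=6<=B[j]=13 take 6, i++
i=3 j=2: A[i]=12<=B[j]=13 take 12, i++
i=4 j=2: A[i]=19>B[j]=13 take 13, j++
i=4 j=3: A[i]=19<=B[j]=24 take 19, i++
i=5 j=3: A[i]=20<=B[j]=24 take 20, i++
i=6 j=3: A[i]=27>B[j]=24 take 24, j++
i=6 j=4: A[i]=27<=B[j]=27 take 27, i++
i=7 j=4: A[i]=29>B[j]=27 take 27, j++
i=7 j=5: A[i]=29<=B[j]=32 take 29, i++
i=8 j=5: A[i]=34>B[j]=32 take 32, j++
i=8 j=6: B done, take A[i]=34, i++

[2, 3, 6, 12, 13, 19, 20, 24, 27, 27, 29, 32, 34]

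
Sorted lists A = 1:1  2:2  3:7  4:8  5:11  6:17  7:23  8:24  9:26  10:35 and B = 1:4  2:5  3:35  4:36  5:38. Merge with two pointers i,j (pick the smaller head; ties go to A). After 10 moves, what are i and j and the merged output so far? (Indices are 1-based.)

i=1 j=1: A[i]=1<=B[j]=4 take 1, i++
i=2 j=1: A[i]=2<=B[j]=4 take 2, i++
i=3 j=1: A[i]=7>B[j]=4 take 4, j++
i=3 j=2: A[i]=7>B[j]=5 take 5, j++
i=3 j=3: A[i]=7<=B[j]=35 take 7, i++
i=4 j=3: A[i]=8<=B[j]=35 take 8, i++
i=5 j=3: A[i]=11<=B[j]=35 take 11, i++
i=6 j=3: A[i]=17<=B[j]=35 take 17, i++
i=7 j=3: A[i]=23<=B[j]=35 take 23, i++
i=8 j=3: A[i]=24<=B[j]=35 take 24, i++

i=9, j=3, merged so far=[1, 2, 4, 5, 7, 8, 11, 17, 23, 24]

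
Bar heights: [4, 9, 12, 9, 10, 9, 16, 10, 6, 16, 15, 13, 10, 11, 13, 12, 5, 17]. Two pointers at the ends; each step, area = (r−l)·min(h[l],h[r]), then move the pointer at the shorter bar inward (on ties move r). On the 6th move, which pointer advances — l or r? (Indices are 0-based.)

l=0 r=17: min(4,17)*17=68 best=68 *, l++
l=1 r=17: min(9,17)*16=144 best=144 *, l++
l=2 r=17: min(12,17)*15=180 best=180 *, l++
l=3 r=17: min(9,17)*14=126 best=180, l++
l=4 r=17: min(10,17)*13=130 best=180, l++
l=5 r=17: min(9,17)*12=108 best=180, l++

l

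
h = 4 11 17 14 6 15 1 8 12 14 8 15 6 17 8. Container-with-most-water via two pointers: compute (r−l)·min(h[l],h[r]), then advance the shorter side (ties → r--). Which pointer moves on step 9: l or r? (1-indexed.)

l=1 r=15: min(4,8)*14=56 best=56 *, l++
l=2 r=15: min(11,8)*13=104 best=104 *, r--
l=2 r=14: min(11,17)*12=132 best=132 *, l++
l=3 r=14: min(17,17)*11=187 best=187 *, r--
l=3 r=13: min(17,6)*10=60 best=187, r--
l=3 r=12: min(17,15)*9=135 best=187, r--
l=3 r=11: min(17,8)*8=64 best=187, r--
l=3 r=10: min(17,14)*7=98 best=187, r--
l=3 r=9: min(17,12)*6=72 best=187, r--

r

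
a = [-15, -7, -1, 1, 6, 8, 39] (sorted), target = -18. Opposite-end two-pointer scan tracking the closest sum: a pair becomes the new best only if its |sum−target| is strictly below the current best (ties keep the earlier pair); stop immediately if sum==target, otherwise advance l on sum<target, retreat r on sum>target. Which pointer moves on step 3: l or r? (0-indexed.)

[0,6] -15+39=24 d=42 * → r--
[0,5] -15+8=-7 d=11 * → r--
[0,4] -15+6=-9 d=9 * → r--

r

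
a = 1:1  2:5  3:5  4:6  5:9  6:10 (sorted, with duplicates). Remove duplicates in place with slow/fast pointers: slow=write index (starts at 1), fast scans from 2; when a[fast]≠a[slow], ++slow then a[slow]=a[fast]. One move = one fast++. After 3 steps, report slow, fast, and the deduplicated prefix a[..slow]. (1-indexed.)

slow=1 fast=2: a[fast]=5≠a[slow]=1 write a[2]=5, slow++,fast++
slow=2 fast=3: a[fast]=5=a[slow] dup, fast++
slow=2 fast=4: a[fast]=6≠a[slow]=5 write a[3]=6, slow++,fast++

slow=3, fast=5, prefix=[1, 5, 6]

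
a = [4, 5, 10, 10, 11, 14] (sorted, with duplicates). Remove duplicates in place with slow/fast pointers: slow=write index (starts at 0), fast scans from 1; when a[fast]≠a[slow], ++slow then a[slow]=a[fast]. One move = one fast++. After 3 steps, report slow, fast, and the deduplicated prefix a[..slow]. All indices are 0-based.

slow=2, fast=4, prefix=[4, 5, 10]

(s=0,f=1) a[fast]=5≠a[slow]=4 write a[1]=5 → slow++,fast++
(s=1,f=2) a[fast]=10≠a[slow]=5 write a[2]=10 → slow++,fast++
(s=2,f=3) a[fast]=10=a[slow] dup → fast++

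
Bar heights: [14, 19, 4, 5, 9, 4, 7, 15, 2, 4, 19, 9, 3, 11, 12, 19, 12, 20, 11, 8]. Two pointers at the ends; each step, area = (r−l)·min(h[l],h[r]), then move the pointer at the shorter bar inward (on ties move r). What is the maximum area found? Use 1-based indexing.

max area = 304

[1,20] min(14,8)*19=152 best=152 * → r--
[1,19] min(14,11)*18=198 best=198 * → r--
[1,18] min(14,20)*17=238 best=238 * → l++
[2,18] min(19,20)*16=304 best=304 * → l++
[3,18] min(4,20)*15=60 best=304 → l++
[4,18] min(5,20)*14=70 best=304 → l++
[5,18] min(9,20)*13=117 best=304 → l++
[6,18] min(4,20)*12=48 best=304 → l++
[7,18] min(7,20)*11=77 best=304 → l++
[8,18] min(15,20)*10=150 best=304 → l++
[9,18] min(2,20)*9=18 best=304 → l++
[10,18] min(4,20)*8=32 best=304 → l++
[11,18] min(19,20)*7=133 best=304 → l++
[12,18] min(9,20)*6=54 best=304 → l++
[13,18] min(3,20)*5=15 best=304 → l++
[14,18] min(11,20)*4=44 best=304 → l++
[15,18] min(12,20)*3=36 best=304 → l++
[16,18] min(19,20)*2=38 best=304 → l++
[17,18] min(12,20)*1=12 best=304 → l++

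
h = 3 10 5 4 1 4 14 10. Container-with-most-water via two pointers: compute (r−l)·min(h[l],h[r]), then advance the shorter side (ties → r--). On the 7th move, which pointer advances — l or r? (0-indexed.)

l

[0,7] min(3,10)*7=21 best=21 * → l++
[1,7] min(10,10)*6=60 best=60 * → r--
[1,6] min(10,14)*5=50 best=60 → l++
[2,6] min(5,14)*4=20 best=60 → l++
[3,6] min(4,14)*3=12 best=60 → l++
[4,6] min(1,14)*2=2 best=60 → l++
[5,6] min(4,14)*1=4 best=60 → l++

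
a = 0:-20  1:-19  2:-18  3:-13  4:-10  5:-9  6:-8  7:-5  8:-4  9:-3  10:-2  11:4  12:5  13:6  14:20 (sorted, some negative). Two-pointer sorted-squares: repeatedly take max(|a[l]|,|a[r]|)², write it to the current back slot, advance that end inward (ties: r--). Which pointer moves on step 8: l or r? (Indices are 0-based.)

l

l=0 r=14: |-20|<=|20| out[14]=400, r--
l=0 r=13: |-20|>|6| out[13]=400, l++
l=1 r=13: |-19|>|6| out[12]=361, l++
l=2 r=13: |-18|>|6| out[11]=324, l++
l=3 r=13: |-13|>|6| out[10]=169, l++
l=4 r=13: |-10|>|6| out[9]=100, l++
l=5 r=13: |-9|>|6| out[8]=81, l++
l=6 r=13: |-8|>|6| out[7]=64, l++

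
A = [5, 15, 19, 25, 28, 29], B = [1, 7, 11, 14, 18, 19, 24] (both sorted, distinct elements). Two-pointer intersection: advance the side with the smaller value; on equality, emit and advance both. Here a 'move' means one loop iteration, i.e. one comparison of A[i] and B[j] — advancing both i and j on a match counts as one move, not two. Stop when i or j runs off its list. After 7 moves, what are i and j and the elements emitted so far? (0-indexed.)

i=2, j=5, emitted=[]

[i=0,j=0] 5>1 → j++
[i=0,j=1] 5<7 → i++
[i=1,j=1] 15>7 → j++
[i=1,j=2] 15>11 → j++
[i=1,j=3] 15>14 → j++
[i=1,j=4] 15<18 → i++
[i=2,j=4] 19>18 → j++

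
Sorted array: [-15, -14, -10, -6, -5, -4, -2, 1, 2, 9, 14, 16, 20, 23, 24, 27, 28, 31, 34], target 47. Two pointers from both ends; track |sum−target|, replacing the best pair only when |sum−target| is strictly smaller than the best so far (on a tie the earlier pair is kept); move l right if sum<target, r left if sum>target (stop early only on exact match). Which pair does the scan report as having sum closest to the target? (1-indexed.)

pair (16, 31) with sum 47 (|Δ|=0)

[1,19] -15+34=19 d=28 * → l++
[2,19] -14+34=20 d=27 * → l++
[3,19] -10+34=24 d=23 * → l++
[4,19] -6+34=28 d=19 * → l++
[5,19] -5+34=29 d=18 * → l++
[6,19] -4+34=30 d=17 * → l++
[7,19] -2+34=32 d=15 * → l++
[8,19] 1+34=35 d=12 * → l++
[9,19] 2+34=36 d=11 * → l++
[10,19] 9+34=43 d=4 * → l++
[11,19] 14+34=48 d=1 * → r--
[11,18] 14+31=45 d=2 → l++
[12,18] 16+31=47 d=0 * → stop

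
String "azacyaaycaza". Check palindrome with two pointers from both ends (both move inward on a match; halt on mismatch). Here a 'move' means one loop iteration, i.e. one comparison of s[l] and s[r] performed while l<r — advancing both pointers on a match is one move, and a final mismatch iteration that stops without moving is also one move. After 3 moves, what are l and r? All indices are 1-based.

[1,12] 'a'=='a' → l++,r--
[2,11] 'z'=='z' → l++,r--
[3,10] 'a'=='a' → l++,r--

l=4, r=9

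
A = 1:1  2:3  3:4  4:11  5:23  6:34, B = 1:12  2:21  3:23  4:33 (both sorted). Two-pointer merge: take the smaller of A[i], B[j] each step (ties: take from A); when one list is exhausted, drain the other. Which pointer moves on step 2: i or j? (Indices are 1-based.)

i

[i=1,j=1] A[i]=1<=B[j]=12 take 1 → i++
[i=2,j=1] A[i]=3<=B[j]=12 take 3 → i++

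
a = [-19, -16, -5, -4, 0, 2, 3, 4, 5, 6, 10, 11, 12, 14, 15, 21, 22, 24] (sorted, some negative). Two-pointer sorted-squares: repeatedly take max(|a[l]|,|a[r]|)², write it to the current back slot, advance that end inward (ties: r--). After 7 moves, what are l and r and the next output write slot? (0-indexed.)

l=2, r=12, next write slot=10

l=0 r=17: |-19|<=|24| out[17]=576, r--
l=0 r=16: |-19|<=|22| out[16]=484, r--
l=0 r=15: |-19|<=|21| out[15]=441, r--
l=0 r=14: |-19|>|15| out[14]=361, l++
l=1 r=14: |-16|>|15| out[13]=256, l++
l=2 r=14: |-5|<=|15| out[12]=225, r--
l=2 r=13: |-5|<=|14| out[11]=196, r--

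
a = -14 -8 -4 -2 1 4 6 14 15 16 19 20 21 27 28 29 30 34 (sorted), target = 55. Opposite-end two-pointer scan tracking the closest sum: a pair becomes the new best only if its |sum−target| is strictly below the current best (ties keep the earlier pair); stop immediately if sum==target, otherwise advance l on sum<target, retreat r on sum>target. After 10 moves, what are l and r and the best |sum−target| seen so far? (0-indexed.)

l=10, r=17, best |Δ|=5

l=0 r=17: -14+34=20 d=35 *, l++
l=1 r=17: -8+34=26 d=29 *, l++
l=2 r=17: -4+34=30 d=25 *, l++
l=3 r=17: -2+34=32 d=23 *, l++
l=4 r=17: 1+34=35 d=20 *, l++
l=5 r=17: 4+34=38 d=17 *, l++
l=6 r=17: 6+34=40 d=15 *, l++
l=7 r=17: 14+34=48 d=7 *, l++
l=8 r=17: 15+34=49 d=6 *, l++
l=9 r=17: 16+34=50 d=5 *, l++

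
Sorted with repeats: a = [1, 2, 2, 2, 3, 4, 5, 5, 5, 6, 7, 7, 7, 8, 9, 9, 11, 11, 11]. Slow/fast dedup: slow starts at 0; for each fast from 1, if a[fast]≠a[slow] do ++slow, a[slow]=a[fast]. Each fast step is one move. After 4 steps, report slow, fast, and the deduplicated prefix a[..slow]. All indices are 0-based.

slow=0 fast=1: a[fast]=2≠a[slow]=1 write a[1]=2, slow++,fast++
slow=1 fast=2: a[fast]=2=a[slow] dup, fast++
slow=1 fast=3: a[fast]=2=a[slow] dup, fast++
slow=1 fast=4: a[fast]=3≠a[slow]=2 write a[2]=3, slow++,fast++

slow=2, fast=5, prefix=[1, 2, 3]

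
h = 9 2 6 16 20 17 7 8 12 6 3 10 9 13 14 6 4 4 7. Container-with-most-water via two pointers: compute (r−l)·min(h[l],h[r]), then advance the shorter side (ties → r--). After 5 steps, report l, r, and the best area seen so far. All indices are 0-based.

[0,18] min(9,7)*18=126 best=126 * → r--
[0,17] min(9,4)*17=68 best=126 → r--
[0,16] min(9,4)*16=64 best=126 → r--
[0,15] min(9,6)*15=90 best=126 → r--
[0,14] min(9,14)*14=126 best=126 → l++

l=1, r=14, best area=126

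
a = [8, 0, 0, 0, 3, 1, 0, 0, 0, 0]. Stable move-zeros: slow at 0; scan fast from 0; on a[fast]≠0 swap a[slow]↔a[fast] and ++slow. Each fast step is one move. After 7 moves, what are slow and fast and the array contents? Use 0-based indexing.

(s=0,f=0) a[fast]=8≠0 swap→a[0]=8 → slow++,fast++
(s=1,f=1) a[fast]=0 → fast++
(s=1,f=2) a[fast]=0 → fast++
(s=1,f=3) a[fast]=0 → fast++
(s=1,f=4) a[fast]=3≠0 swap→a[1]=3 → slow++,fast++
(s=2,f=5) a[fast]=1≠0 swap→a[2]=1 → slow++,fast++
(s=3,f=6) a[fast]=0 → fast++

slow=3, fast=7, a=[8, 3, 1, 0, 0, 0, 0, 0, 0, 0]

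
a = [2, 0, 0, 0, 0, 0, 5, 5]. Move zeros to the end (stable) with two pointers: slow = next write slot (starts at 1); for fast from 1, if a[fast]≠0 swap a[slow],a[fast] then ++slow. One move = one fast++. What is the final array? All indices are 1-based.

[2, 5, 5, 0, 0, 0, 0, 0]

(s=1,f=1) a[fast]=2≠0 swap→a[1]=2 → slow++,fast++
(s=2,f=2) a[fast]=0 → fast++
(s=2,f=3) a[fast]=0 → fast++
(s=2,f=4) a[fast]=0 → fast++
(s=2,f=5) a[fast]=0 → fast++
(s=2,f=6) a[fast]=0 → fast++
(s=2,f=7) a[fast]=5≠0 swap→a[2]=5 → slow++,fast++
(s=3,f=8) a[fast]=5≠0 swap→a[3]=5 → slow++,fast++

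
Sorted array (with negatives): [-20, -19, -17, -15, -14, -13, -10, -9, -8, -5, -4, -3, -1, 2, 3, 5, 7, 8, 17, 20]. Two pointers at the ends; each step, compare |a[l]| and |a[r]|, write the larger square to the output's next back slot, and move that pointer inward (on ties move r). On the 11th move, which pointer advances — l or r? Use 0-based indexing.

l=0 r=19: |-20|<=|20| out[19]=400, r--
l=0 r=18: |-20|>|17| out[18]=400, l++
l=1 r=18: |-19|>|17| out[17]=361, l++
l=2 r=18: |-17|<=|17| out[16]=289, r--
l=2 r=17: |-17|>|8| out[15]=289, l++
l=3 r=17: |-15|>|8| out[14]=225, l++
l=4 r=17: |-14|>|8| out[13]=196, l++
l=5 r=17: |-13|>|8| out[12]=169, l++
l=6 r=17: |-10|>|8| out[11]=100, l++
l=7 r=17: |-9|>|8| out[10]=81, l++
l=8 r=17: |-8|<=|8| out[9]=64, r--

r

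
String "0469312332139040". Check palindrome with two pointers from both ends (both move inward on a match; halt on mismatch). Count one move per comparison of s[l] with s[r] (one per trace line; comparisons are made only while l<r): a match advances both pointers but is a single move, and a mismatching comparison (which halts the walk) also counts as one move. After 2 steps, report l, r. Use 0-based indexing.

l=0 r=15: '0'=='0', l++,r--
l=1 r=14: '4'=='4', l++,r--

l=2, r=13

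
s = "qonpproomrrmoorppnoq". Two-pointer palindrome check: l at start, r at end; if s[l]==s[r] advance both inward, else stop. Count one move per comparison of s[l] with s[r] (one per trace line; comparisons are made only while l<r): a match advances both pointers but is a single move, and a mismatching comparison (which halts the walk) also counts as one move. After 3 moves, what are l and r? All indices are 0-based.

[0,19] 'q'=='q' → l++,r--
[1,18] 'o'=='o' → l++,r--
[2,17] 'n'=='n' → l++,r--

l=3, r=16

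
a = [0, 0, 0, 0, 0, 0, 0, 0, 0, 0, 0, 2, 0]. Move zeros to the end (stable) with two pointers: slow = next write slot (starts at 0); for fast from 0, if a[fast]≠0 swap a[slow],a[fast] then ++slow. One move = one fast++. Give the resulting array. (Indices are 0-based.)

[2, 0, 0, 0, 0, 0, 0, 0, 0, 0, 0, 0, 0]

slow=0 fast=0: a[fast]=0, fast++
slow=0 fast=1: a[fast]=0, fast++
slow=0 fast=2: a[fast]=0, fast++
slow=0 fast=3: a[fast]=0, fast++
slow=0 fast=4: a[fast]=0, fast++
slow=0 fast=5: a[fast]=0, fast++
slow=0 fast=6: a[fast]=0, fast++
slow=0 fast=7: a[fast]=0, fast++
slow=0 fast=8: a[fast]=0, fast++
slow=0 fast=9: a[fast]=0, fast++
slow=0 fast=10: a[fast]=0, fast++
slow=0 fast=11: a[fast]=2≠0 swap→a[0]=2, slow++,fast++
slow=1 fast=12: a[fast]=0, fast++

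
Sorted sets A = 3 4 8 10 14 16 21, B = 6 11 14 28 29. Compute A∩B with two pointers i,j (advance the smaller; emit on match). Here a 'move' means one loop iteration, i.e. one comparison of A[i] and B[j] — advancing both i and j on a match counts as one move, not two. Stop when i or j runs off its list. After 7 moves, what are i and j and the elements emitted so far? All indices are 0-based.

[i=0,j=0] 3<6 → i++
[i=1,j=0] 4<6 → i++
[i=2,j=0] 8>6 → j++
[i=2,j=1] 8<11 → i++
[i=3,j=1] 10<11 → i++
[i=4,j=1] 14>11 → j++
[i=4,j=2] 14==14 emit → i++,j++

i=5, j=3, emitted=[14]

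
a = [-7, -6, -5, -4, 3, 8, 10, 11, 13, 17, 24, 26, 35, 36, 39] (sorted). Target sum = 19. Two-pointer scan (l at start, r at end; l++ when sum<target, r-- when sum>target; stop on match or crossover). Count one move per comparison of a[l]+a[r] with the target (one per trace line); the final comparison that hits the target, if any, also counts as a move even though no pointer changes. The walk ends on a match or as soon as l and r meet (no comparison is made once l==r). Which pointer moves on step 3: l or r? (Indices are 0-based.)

r

[0,14] -7+39=32 >19 → r--
[0,13] -7+36=29 >19 → r--
[0,12] -7+35=28 >19 → r--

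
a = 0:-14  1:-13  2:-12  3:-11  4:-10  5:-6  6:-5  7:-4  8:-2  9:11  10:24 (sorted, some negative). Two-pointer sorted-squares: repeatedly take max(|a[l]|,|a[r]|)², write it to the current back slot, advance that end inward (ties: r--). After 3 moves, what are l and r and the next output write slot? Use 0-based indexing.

l=0 r=10: |-14|<=|24| out[10]=576, r--
l=0 r=9: |-14|>|11| out[9]=196, l++
l=1 r=9: |-13|>|11| out[8]=169, l++

l=2, r=9, next write slot=7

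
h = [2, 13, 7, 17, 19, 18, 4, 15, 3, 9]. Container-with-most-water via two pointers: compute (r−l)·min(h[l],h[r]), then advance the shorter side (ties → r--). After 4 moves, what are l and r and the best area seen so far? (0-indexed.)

l=2, r=7, best area=78

l=0 r=9: min(2,9)*9=18 best=18 *, l++
l=1 r=9: min(13,9)*8=72 best=72 *, r--
l=1 r=8: min(13,3)*7=21 best=72, r--
l=1 r=7: min(13,15)*6=78 best=78 *, l++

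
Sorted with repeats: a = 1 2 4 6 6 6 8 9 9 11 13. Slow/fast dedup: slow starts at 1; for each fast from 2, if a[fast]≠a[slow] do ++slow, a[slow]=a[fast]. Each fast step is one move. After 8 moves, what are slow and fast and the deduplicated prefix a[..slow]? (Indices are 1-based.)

slow=6, fast=10, prefix=[1, 2, 4, 6, 8, 9]

slow=1 fast=2: a[fast]=2≠a[slow]=1 write a[2]=2, slow++,fast++
slow=2 fast=3: a[fast]=4≠a[slow]=2 write a[3]=4, slow++,fast++
slow=3 fast=4: a[fast]=6≠a[slow]=4 write a[4]=6, slow++,fast++
slow=4 fast=5: a[fast]=6=a[slow] dup, fast++
slow=4 fast=6: a[fast]=6=a[slow] dup, fast++
slow=4 fast=7: a[fast]=8≠a[slow]=6 write a[5]=8, slow++,fast++
slow=5 fast=8: a[fast]=9≠a[slow]=8 write a[6]=9, slow++,fast++
slow=6 fast=9: a[fast]=9=a[slow] dup, fast++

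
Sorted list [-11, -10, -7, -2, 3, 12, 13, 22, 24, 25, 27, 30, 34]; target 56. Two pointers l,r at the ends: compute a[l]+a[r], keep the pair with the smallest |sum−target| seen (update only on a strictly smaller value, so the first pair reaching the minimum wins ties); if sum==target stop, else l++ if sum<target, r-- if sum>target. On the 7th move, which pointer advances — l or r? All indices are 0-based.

l

l=0 r=12: -11+34=23 d=33 *, l++
l=1 r=12: -10+34=24 d=32 *, l++
l=2 r=12: -7+34=27 d=29 *, l++
l=3 r=12: -2+34=32 d=24 *, l++
l=4 r=12: 3+34=37 d=19 *, l++
l=5 r=12: 12+34=46 d=10 *, l++
l=6 r=12: 13+34=47 d=9 *, l++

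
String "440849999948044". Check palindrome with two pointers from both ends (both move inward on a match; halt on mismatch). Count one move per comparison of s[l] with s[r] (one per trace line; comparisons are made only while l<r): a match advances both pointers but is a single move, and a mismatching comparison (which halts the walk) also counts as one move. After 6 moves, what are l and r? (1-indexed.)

l=1 r=15: '4'=='4', l++,r--
l=2 r=14: '4'=='4', l++,r--
l=3 r=13: '0'=='0', l++,r--
l=4 r=12: '8'=='8', l++,r--
l=5 r=11: '4'=='4', l++,r--
l=6 r=10: '9'=='9', l++,r--

l=7, r=9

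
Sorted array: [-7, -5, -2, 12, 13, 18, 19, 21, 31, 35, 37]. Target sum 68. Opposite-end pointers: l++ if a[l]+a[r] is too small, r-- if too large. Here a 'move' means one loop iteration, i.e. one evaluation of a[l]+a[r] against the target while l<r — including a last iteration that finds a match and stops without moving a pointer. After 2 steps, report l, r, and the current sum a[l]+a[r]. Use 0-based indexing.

l=2, r=10, sum=35

[0,10] -7+37=30 <68 → l++
[1,10] -5+37=32 <68 → l++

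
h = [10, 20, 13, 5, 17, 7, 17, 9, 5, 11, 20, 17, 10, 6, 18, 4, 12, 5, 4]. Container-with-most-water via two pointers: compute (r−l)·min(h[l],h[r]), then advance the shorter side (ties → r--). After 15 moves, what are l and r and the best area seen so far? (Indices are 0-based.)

l=1, r=4, best area=234

l=0 r=18: min(10,4)*18=72 best=72 *, r--
l=0 r=17: min(10,5)*17=85 best=85 *, r--
l=0 r=16: min(10,12)*16=160 best=160 *, l++
l=1 r=16: min(20,12)*15=180 best=180 *, r--
l=1 r=15: min(20,4)*14=56 best=180, r--
l=1 r=14: min(20,18)*13=234 best=234 *, r--
l=1 r=13: min(20,6)*12=72 best=234, r--
l=1 r=12: min(20,10)*11=110 best=234, r--
l=1 r=11: min(20,17)*10=170 best=234, r--
l=1 r=10: min(20,20)*9=180 best=234, r--
l=1 r=9: min(20,11)*8=88 best=234, r--
l=1 r=8: min(20,5)*7=35 best=234, r--
l=1 r=7: min(20,9)*6=54 best=234, r--
l=1 r=6: min(20,17)*5=85 best=234, r--
l=1 r=5: min(20,7)*4=28 best=234, r--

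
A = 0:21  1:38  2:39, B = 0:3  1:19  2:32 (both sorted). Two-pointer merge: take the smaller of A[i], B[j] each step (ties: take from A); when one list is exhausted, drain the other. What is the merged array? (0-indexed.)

[i=0,j=0] A[i]=21>B[j]=3 take 3 → j++
[i=0,j=1] A[i]=21>B[j]=19 take 19 → j++
[i=0,j=2] A[i]=21<=B[j]=32 take 21 → i++
[i=1,j=2] A[i]=38>B[j]=32 take 32 → j++
[i=1,j=3] B done, take A[i]=38 → i++
[i=2,j=3] B done, take A[i]=39 → i++

[3, 19, 21, 32, 38, 39]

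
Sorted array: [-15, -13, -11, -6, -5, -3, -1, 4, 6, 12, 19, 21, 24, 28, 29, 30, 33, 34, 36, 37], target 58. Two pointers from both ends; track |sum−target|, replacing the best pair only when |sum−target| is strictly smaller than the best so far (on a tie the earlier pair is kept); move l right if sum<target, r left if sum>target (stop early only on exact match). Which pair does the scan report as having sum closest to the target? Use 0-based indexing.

l=0 r=19: -15+37=22 d=36 *, l++
l=1 r=19: -13+37=24 d=34 *, l++
l=2 r=19: -11+37=26 d=32 *, l++
l=3 r=19: -6+37=31 d=27 *, l++
l=4 r=19: -5+37=32 d=26 *, l++
l=5 r=19: -3+37=34 d=24 *, l++
l=6 r=19: -1+37=36 d=22 *, l++
l=7 r=19: 4+37=41 d=17 *, l++
l=8 r=19: 6+37=43 d=15 *, l++
l=9 r=19: 12+37=49 d=9 *, l++
l=10 r=19: 19+37=56 d=2 *, l++
l=11 r=19: 21+37=58 d=0 *, stop

pair (21, 37) with sum 58 (|Δ|=0)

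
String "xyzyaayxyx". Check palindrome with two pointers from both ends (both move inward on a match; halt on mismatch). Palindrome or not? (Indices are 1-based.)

[1,10] 'x'=='x' → l++,r--
[2,9] 'y'=='y' → l++,r--
[3,8] 'z'!='x' → stop

not a palindrome (mismatch at 3,8)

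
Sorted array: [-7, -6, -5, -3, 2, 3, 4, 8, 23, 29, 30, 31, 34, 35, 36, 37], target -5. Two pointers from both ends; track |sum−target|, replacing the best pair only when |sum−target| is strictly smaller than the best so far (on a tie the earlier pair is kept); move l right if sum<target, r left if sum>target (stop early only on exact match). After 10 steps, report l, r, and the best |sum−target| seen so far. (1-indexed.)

l=1 r=16: -7+37=30 d=35 *, r--
l=1 r=15: -7+36=29 d=34 *, r--
l=1 r=14: -7+35=28 d=33 *, r--
l=1 r=13: -7+34=27 d=32 *, r--
l=1 r=12: -7+31=24 d=29 *, r--
l=1 r=11: -7+30=23 d=28 *, r--
l=1 r=10: -7+29=22 d=27 *, r--
l=1 r=9: -7+23=16 d=21 *, r--
l=1 r=8: -7+8=1 d=6 *, r--
l=1 r=7: -7+4=-3 d=2 *, r--

l=1, r=6, best |Δ|=2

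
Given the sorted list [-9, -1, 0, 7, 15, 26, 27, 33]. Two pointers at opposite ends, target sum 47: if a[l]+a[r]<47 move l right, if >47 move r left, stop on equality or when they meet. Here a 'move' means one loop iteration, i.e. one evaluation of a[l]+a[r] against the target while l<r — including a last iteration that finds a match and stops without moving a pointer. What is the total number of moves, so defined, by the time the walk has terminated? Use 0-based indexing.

7 moves

[0,7] -9+33=24 <47 → l++
[1,7] -1+33=32 <47 → l++
[2,7] 0+33=33 <47 → l++
[3,7] 7+33=40 <47 → l++
[4,7] 15+33=48 >47 → r--
[4,6] 15+27=42 <47 → l++
[5,6] 26+27=53 >47 → r--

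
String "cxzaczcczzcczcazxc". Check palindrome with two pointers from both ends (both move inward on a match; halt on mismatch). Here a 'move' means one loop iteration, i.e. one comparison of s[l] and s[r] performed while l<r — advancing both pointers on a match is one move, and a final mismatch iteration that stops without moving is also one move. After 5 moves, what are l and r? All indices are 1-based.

l=6, r=13

[1,18] 'c'=='c' → l++,r--
[2,17] 'x'=='x' → l++,r--
[3,16] 'z'=='z' → l++,r--
[4,15] 'a'=='a' → l++,r--
[5,14] 'c'=='c' → l++,r--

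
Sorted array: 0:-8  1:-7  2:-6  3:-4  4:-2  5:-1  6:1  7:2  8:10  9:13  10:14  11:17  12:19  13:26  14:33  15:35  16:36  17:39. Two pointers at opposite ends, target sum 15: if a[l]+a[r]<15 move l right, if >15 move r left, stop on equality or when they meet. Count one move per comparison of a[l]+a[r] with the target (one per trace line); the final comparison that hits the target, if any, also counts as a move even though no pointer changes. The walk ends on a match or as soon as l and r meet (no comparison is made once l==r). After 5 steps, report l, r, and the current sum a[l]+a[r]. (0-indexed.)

[0,17] -8+39=31 >15 → r--
[0,16] -8+36=28 >15 → r--
[0,15] -8+35=27 >15 → r--
[0,14] -8+33=25 >15 → r--
[0,13] -8+26=18 >15 → r--

l=0, r=12, sum=11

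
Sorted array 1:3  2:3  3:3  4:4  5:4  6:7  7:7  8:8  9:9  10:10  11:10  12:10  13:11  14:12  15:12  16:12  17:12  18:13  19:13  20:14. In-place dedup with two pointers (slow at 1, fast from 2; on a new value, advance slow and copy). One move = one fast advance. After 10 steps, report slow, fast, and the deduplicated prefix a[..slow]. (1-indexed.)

slow=6, fast=12, prefix=[3, 4, 7, 8, 9, 10]

(s=1,f=2) a[fast]=3=a[slow] dup → fast++
(s=1,f=3) a[fast]=3=a[slow] dup → fast++
(s=1,f=4) a[fast]=4≠a[slow]=3 write a[2]=4 → slow++,fast++
(s=2,f=5) a[fast]=4=a[slow] dup → fast++
(s=2,f=6) a[fast]=7≠a[slow]=4 write a[3]=7 → slow++,fast++
(s=3,f=7) a[fast]=7=a[slow] dup → fast++
(s=3,f=8) a[fast]=8≠a[slow]=7 write a[4]=8 → slow++,fast++
(s=4,f=9) a[fast]=9≠a[slow]=8 write a[5]=9 → slow++,fast++
(s=5,f=10) a[fast]=10≠a[slow]=9 write a[6]=10 → slow++,fast++
(s=6,f=11) a[fast]=10=a[slow] dup → fast++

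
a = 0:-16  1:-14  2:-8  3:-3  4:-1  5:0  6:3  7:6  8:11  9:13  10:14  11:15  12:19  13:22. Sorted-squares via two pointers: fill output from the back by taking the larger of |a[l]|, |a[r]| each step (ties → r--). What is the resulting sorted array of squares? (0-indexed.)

l=0 r=13: |-16|<=|22| out[13]=484, r--
l=0 r=12: |-16|<=|19| out[12]=361, r--
l=0 r=11: |-16|>|15| out[11]=256, l++
l=1 r=11: |-14|<=|15| out[10]=225, r--
l=1 r=10: |-14|<=|14| out[9]=196, r--
l=1 r=9: |-14|>|13| out[8]=196, l++
l=2 r=9: |-8|<=|13| out[7]=169, r--
l=2 r=8: |-8|<=|11| out[6]=121, r--
l=2 r=7: |-8|>|6| out[5]=64, l++
l=3 r=7: |-3|<=|6| out[4]=36, r--
l=3 r=6: |-3|<=|3| out[3]=9, r--
l=3 r=5: |-3|>|0| out[2]=9, l++
l=4 r=5: |-1|>|0| out[1]=1, l++
l=5 r=5: |0|<=|0| out[0]=0, r--

[0, 1, 9, 9, 36, 64, 121, 169, 196, 196, 225, 256, 361, 484]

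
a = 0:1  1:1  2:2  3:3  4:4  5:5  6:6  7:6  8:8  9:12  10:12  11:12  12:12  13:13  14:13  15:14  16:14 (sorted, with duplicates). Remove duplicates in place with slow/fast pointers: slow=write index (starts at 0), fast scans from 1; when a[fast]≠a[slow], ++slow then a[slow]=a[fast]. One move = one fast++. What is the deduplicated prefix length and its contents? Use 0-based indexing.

slow=0 fast=1: a[fast]=1=a[slow] dup, fast++
slow=0 fast=2: a[fast]=2≠a[slow]=1 write a[1]=2, slow++,fast++
slow=1 fast=3: a[fast]=3≠a[slow]=2 write a[2]=3, slow++,fast++
slow=2 fast=4: a[fast]=4≠a[slow]=3 write a[3]=4, slow++,fast++
slow=3 fast=5: a[fast]=5≠a[slow]=4 write a[4]=5, slow++,fast++
slow=4 fast=6: a[fast]=6≠a[slow]=5 write a[5]=6, slow++,fast++
slow=5 fast=7: a[fast]=6=a[slow] dup, fast++
slow=5 fast=8: a[fast]=8≠a[slow]=6 write a[6]=8, slow++,fast++
slow=6 fast=9: a[fast]=12≠a[slow]=8 write a[7]=12, slow++,fast++
slow=7 fast=10: a[fast]=12=a[slow] dup, fast++
slow=7 fast=11: a[fast]=12=a[slow] dup, fast++
slow=7 fast=12: a[fast]=12=a[slow] dup, fast++
slow=7 fast=13: a[fast]=13≠a[slow]=12 write a[8]=13, slow++,fast++
slow=8 fast=14: a[fast]=13=a[slow] dup, fast++
slow=8 fast=15: a[fast]=14≠a[slow]=13 write a[9]=14, slow++,fast++
slow=9 fast=16: a[fast]=14=a[slow] dup, fast++

length 10; prefix = [1, 2, 3, 4, 5, 6, 8, 12, 13, 14]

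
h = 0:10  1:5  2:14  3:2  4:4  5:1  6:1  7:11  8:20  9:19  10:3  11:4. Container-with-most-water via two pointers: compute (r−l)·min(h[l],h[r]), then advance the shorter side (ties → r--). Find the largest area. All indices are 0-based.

max area = 98

l=0 r=11: min(10,4)*11=44 best=44 *, r--
l=0 r=10: min(10,3)*10=30 best=44, r--
l=0 r=9: min(10,19)*9=90 best=90 *, l++
l=1 r=9: min(5,19)*8=40 best=90, l++
l=2 r=9: min(14,19)*7=98 best=98 *, l++
l=3 r=9: min(2,19)*6=12 best=98, l++
l=4 r=9: min(4,19)*5=20 best=98, l++
l=5 r=9: min(1,19)*4=4 best=98, l++
l=6 r=9: min(1,19)*3=3 best=98, l++
l=7 r=9: min(11,19)*2=22 best=98, l++
l=8 r=9: min(20,19)*1=19 best=98, r--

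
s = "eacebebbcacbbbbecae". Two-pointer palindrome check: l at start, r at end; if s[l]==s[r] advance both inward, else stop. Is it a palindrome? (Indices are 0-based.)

not a palindrome (mismatch at 5,13)

l=0 r=18: 'e'=='e', l++,r--
l=1 r=17: 'a'=='a', l++,r--
l=2 r=16: 'c'=='c', l++,r--
l=3 r=15: 'e'=='e', l++,r--
l=4 r=14: 'b'=='b', l++,r--
l=5 r=13: 'e'!='b', stop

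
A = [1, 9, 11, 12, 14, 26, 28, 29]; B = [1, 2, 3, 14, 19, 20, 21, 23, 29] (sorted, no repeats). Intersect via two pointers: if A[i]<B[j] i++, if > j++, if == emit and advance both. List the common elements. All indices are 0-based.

intersection = [1, 14, 29]

[i=0,j=0] 1==1 emit → i++,j++
[i=1,j=1] 9>2 → j++
[i=1,j=2] 9>3 → j++
[i=1,j=3] 9<14 → i++
[i=2,j=3] 11<14 → i++
[i=3,j=3] 12<14 → i++
[i=4,j=3] 14==14 emit → i++,j++
[i=5,j=4] 26>19 → j++
[i=5,j=5] 26>20 → j++
[i=5,j=6] 26>21 → j++
[i=5,j=7] 26>23 → j++
[i=5,j=8] 26<29 → i++
[i=6,j=8] 28<29 → i++
[i=7,j=8] 29==29 emit → i++,j++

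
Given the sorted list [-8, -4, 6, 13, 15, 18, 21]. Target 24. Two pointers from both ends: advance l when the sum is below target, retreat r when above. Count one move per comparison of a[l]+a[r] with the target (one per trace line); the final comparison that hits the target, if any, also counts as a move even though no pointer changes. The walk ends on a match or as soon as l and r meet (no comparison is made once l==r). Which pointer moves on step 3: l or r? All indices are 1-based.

[1,7] -8+21=13 <24 → l++
[2,7] -4+21=17 <24 → l++
[3,7] 6+21=27 >24 → r--

r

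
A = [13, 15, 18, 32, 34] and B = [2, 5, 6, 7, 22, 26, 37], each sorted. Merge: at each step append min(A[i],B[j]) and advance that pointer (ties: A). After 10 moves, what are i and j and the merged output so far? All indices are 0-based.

[i=0,j=0] A[i]=13>B[j]=2 take 2 → j++
[i=0,j=1] A[i]=13>B[j]=5 take 5 → j++
[i=0,j=2] A[i]=13>B[j]=6 take 6 → j++
[i=0,j=3] A[i]=13>B[j]=7 take 7 → j++
[i=0,j=4] A[i]=13<=B[j]=22 take 13 → i++
[i=1,j=4] A[i]=15<=B[j]=22 take 15 → i++
[i=2,j=4] A[i]=18<=B[j]=22 take 18 → i++
[i=3,j=4] A[i]=32>B[j]=22 take 22 → j++
[i=3,j=5] A[i]=32>B[j]=26 take 26 → j++
[i=3,j=6] A[i]=32<=B[j]=37 take 32 → i++

i=4, j=6, merged so far=[2, 5, 6, 7, 13, 15, 18, 22, 26, 32]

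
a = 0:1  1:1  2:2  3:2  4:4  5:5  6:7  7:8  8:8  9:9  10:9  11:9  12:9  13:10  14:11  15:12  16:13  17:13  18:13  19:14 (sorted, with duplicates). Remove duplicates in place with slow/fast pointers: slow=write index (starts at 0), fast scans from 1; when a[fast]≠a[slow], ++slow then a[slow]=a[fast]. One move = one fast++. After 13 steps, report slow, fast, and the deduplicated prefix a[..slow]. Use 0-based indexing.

(s=0,f=1) a[fast]=1=a[slow] dup → fast++
(s=0,f=2) a[fast]=2≠a[slow]=1 write a[1]=2 → slow++,fast++
(s=1,f=3) a[fast]=2=a[slow] dup → fast++
(s=1,f=4) a[fast]=4≠a[slow]=2 write a[2]=4 → slow++,fast++
(s=2,f=5) a[fast]=5≠a[slow]=4 write a[3]=5 → slow++,fast++
(s=3,f=6) a[fast]=7≠a[slow]=5 write a[4]=7 → slow++,fast++
(s=4,f=7) a[fast]=8≠a[slow]=7 write a[5]=8 → slow++,fast++
(s=5,f=8) a[fast]=8=a[slow] dup → fast++
(s=5,f=9) a[fast]=9≠a[slow]=8 write a[6]=9 → slow++,fast++
(s=6,f=10) a[fast]=9=a[slow] dup → fast++
(s=6,f=11) a[fast]=9=a[slow] dup → fast++
(s=6,f=12) a[fast]=9=a[slow] dup → fast++
(s=6,f=13) a[fast]=10≠a[slow]=9 write a[7]=10 → slow++,fast++

slow=7, fast=14, prefix=[1, 2, 4, 5, 7, 8, 9, 10]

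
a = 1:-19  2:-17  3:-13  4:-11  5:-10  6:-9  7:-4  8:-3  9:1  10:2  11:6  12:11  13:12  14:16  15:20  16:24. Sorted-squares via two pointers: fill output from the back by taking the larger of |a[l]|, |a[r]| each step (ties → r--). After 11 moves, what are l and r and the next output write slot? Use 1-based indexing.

[1,16] |-19|<=|24| out[16]=576 → r--
[1,15] |-19|<=|20| out[15]=400 → r--
[1,14] |-19|>|16| out[14]=361 → l++
[2,14] |-17|>|16| out[13]=289 → l++
[3,14] |-13|<=|16| out[12]=256 → r--
[3,13] |-13|>|12| out[11]=169 → l++
[4,13] |-11|<=|12| out[10]=144 → r--
[4,12] |-11|<=|11| out[9]=121 → r--
[4,11] |-11|>|6| out[8]=121 → l++
[5,11] |-10|>|6| out[7]=100 → l++
[6,11] |-9|>|6| out[6]=81 → l++

l=7, r=11, next write slot=5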